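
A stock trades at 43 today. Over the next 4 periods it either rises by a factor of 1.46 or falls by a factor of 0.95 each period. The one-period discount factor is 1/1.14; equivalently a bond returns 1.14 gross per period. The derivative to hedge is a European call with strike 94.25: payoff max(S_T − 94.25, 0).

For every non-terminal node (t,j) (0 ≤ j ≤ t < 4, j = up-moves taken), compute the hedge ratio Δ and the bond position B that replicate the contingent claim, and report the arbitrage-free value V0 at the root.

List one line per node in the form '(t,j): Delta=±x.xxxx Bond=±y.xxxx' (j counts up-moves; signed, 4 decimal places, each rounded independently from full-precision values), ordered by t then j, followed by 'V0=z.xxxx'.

(0,0): Delta=0.3730 Bond=-12.3597
(1,0): Delta=0.1686 Bond=-5.7378
(1,1): Delta=0.5971 Bond=-28.1569
(2,0): Delta=0.0000 Bond=0.0000
(2,1): Delta=0.3533 Bond=-17.5578
(2,2): Delta=0.8643 Bond=-56.5891
(3,0): Delta=0.0000 Bond=0.0000
(3,1): Delta=0.0000 Bond=0.0000
(3,2): Delta=0.7404 Bond=-53.7267
(3,3): Delta=1.0000 Bond=-82.6754
V0=3.6799

No-arbitrage ⇒ martingale measure with p* = (R−d)/(u−d) = 0.3725.
Terminal values V(4,·): V(4,0)=0.0000, V(4,1)=0.0000, V(4,2)=0.0000, V(4,3)=32.8808, V(4,4)=101.1299
  t=3,j=0: stock 36.8671 → up 53.8260 (V=0.0000), down 35.0238 (V=0.0000). Price 0.0000; hedge Δ=0.0000, bond B=0.0000.
  t=3,j=1: stock 56.6589 → up 82.7221 (V=0.0000), down 53.8260 (V=0.0000). Price 0.0000; hedge Δ=0.0000, bond B=0.0000.
  t=3,j=2: stock 87.0759 → up 127.1308 (V=32.8808), down 82.7221 (V=0.0000). Price 10.7453; hedge Δ=0.7404, bond B=-53.7267.
  t=3,j=3: stock 133.8218 → up 195.3799 (V=101.1299), down 127.1308 (V=32.8808). Price 51.1464; hedge Δ=1.0000, bond B=-82.6754.
  t=2,j=0: stock 38.8075 → up 56.6589 (V=0.0000), down 36.8671 (V=0.0000). Price 0.0000; hedge Δ=0.0000, bond B=0.0000.
  t=2,j=1: stock 59.6410 → up 87.0759 (V=10.7453), down 56.6589 (V=0.0000). Price 3.5116; hedge Δ=0.3533, bond B=-17.5578.
  t=2,j=2: stock 91.6588 → up 133.8218 (V=51.1464), down 87.0759 (V=10.7453). Price 22.6287; hedge Δ=0.8643, bond B=-56.5891.
  t=1,j=0: stock 40.8500 → up 59.6410 (V=3.5116), down 38.8075 (V=0.0000). Price 1.1476; hedge Δ=0.1686, bond B=-5.7378.
  t=1,j=1: stock 62.7800 → up 91.6588 (V=22.6287), down 59.6410 (V=3.5116). Price 9.3277; hedge Δ=0.5971, bond B=-28.1569.
  t=0,j=0: stock 43.0000 → up 62.7800 (V=9.3277), down 40.8500 (V=1.1476). Price 3.6799; hedge Δ=0.3730, bond B=-12.3597.
Root portfolio cost Δ·43+B reproduces V0=3.6799.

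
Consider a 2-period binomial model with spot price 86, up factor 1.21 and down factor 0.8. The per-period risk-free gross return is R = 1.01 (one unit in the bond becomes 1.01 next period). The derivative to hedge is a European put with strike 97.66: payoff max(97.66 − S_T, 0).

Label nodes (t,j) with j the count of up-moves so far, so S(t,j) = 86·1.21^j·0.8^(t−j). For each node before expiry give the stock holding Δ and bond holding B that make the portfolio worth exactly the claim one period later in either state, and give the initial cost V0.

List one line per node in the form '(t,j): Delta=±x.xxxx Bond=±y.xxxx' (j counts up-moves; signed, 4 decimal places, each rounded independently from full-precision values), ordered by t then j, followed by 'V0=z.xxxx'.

(0,0): Delta=-0.5937 Bond=68.0563
(1,0): Delta=-1.0000 Bond=96.6931
(1,1): Delta=-0.3378 Bond=42.1119
V0=17.0016

Under the risk-neutral measure, an up-move has probability p* = (R−d)/(u−d) = 0.5122 and values discount at R = 1.01.
Payoff layer (t=2): V(2,0)=42.6200, V(2,1)=14.4120, V(2,2)=0.0000
(1,0): S=68.8000. Δ = (V_up−V_dn)/(S_up−S_dn) = (14.4120−42.6200)/(83.2480−55.0400) = -1.0000. V = [p*·14.4120 + (1−p*)·42.6200]/1.01 = 27.8931. B = V − Δ·S = 96.6931.
(1,1): S=104.0600. Δ = (V_up−V_dn)/(S_up−S_dn) = (0.0000−14.4120)/(125.9126−83.2480) = -0.3378. V = [p*·0.0000 + (1−p*)·14.4120]/1.01 = 6.9606. B = V − Δ·S = 42.1119.
(0,0): S=86.0000. Δ = (V_up−V_dn)/(S_up−S_dn) = (6.9606−27.8931)/(104.0600−68.8000) = -0.5937. V = [p*·6.9606 + (1−p*)·27.8931]/1.01 = 17.0016. B = V − Δ·S = 68.0563.
Check: Δ(0,0)·S0 + B(0,0) = 17.0016 = V0.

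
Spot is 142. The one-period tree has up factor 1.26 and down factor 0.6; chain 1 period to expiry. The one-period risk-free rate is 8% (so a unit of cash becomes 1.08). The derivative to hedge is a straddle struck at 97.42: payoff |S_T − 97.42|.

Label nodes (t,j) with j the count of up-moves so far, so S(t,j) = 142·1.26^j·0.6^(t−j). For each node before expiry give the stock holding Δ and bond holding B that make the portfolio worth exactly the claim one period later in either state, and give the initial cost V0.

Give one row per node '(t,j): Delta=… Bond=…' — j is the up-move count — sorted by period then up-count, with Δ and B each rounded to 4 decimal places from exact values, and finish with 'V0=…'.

Since d<R<u, set p* = (R−d)/(u−d) = 0.7273; price each node as the discounted p*-expectation of its children.
Terminal payoffs: V(1,0)=12.2200, V(1,1)=81.5000
Node (0,0) S=142.0000: V=(p*·81.5000+(1−p*)·12.2200)/1.08=57.9680; Δ=(81.5000−12.2200)/(178.9200−85.2000)=0.7392; B=V−Δ·S=-47.0017
Check: Δ(0,0)·S0 + B(0,0) = 57.9680 = V0.

(0,0): Delta=0.7392 Bond=-47.0017
V0=57.9680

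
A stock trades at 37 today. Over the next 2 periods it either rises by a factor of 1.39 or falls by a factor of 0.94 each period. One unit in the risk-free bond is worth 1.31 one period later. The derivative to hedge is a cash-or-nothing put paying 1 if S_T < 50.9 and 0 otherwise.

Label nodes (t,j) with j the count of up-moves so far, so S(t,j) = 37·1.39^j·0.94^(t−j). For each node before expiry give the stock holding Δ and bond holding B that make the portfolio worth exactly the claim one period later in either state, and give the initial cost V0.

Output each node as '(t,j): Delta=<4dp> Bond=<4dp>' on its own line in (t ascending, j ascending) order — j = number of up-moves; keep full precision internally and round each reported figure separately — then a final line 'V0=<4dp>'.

No-arbitrage ⇒ martingale measure with p* = (R−d)/(u−d) = 0.8222.
Terminal values V(2,·): V(2,0)=1.0000, V(2,1)=1.0000, V(2,2)=0.0000
  t=1,j=0: stock 34.7800 → up 48.3442 (V=1.0000), down 32.6932 (V=1.0000). Price 0.7634; hedge Δ=0.0000, bond B=0.7634.
  t=1,j=1: stock 51.4300 → up 71.4877 (V=0.0000), down 48.3442 (V=1.0000). Price 0.1357; hedge Δ=-0.0432, bond B=2.3579.
  t=0,j=0: stock 37.0000 → up 51.4300 (V=0.1357), down 34.7800 (V=0.7634). Price 0.1888; hedge Δ=-0.0377, bond B=1.5836.
Self-financing check: at every node Δ·S+B equals the discounted successor values.

(0,0): Delta=-0.0377 Bond=1.5836
(1,0): Delta=0.0000 Bond=0.7634
(1,1): Delta=-0.0432 Bond=2.3579
V0=0.1888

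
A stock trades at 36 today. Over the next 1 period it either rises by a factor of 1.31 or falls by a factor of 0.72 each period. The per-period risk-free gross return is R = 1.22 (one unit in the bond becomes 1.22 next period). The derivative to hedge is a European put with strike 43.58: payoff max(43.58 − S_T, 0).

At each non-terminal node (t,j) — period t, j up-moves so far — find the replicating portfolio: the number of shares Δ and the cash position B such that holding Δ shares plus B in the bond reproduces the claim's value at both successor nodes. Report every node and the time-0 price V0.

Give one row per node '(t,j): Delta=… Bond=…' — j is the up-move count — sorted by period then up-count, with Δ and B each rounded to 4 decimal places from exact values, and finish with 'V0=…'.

(0,0): Delta=-0.8315 Bond=32.1403
V0=2.2081

Risk-neutral probability p* = (R−d)/(u−d) = (1.22−0.72)/(1.31−0.72) = 0.8475.
Terminal payoffs: V(1,0)=17.6600, V(1,1)=0.0000
Node (0,0) S=36.0000: V=(p*·0.0000+(1−p*)·17.6600)/1.22=2.2081; Δ=(0.0000−17.6600)/(47.1600−25.9200)=-0.8315; B=V−Δ·S=32.1403
The time-0 hedge costs 2.2081, which is the no-arbitrage price.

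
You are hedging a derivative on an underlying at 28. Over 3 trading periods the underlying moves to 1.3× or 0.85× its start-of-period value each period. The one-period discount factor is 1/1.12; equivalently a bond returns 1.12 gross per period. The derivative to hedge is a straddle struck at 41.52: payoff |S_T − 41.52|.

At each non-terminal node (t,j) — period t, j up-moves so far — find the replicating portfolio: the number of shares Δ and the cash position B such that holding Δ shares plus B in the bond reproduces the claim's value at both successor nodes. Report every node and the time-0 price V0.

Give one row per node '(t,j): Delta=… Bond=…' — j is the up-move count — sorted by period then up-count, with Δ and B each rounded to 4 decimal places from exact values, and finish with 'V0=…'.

(0,0): Delta=-0.0891 Bond=10.1966
(1,0): Delta=-1.0000 Bond=33.0995
(1,1): Delta=0.3080 Bond=-3.0327
(2,0): Delta=-1.0000 Bond=37.0714
(2,1): Delta=-1.0000 Bond=37.0714
(2,2): Delta=0.8781 Bond=-30.3754
V0=7.7017

Since d<R<u, set p* = (R−d)/(u−d) = 0.6000; price each node as the discounted p*-expectation of its children.
Terminal values V(3,·): V(3,0)=24.3245, V(3,1)=15.2210, V(3,2)=1.2980, V(3,3)=19.9960
(2,0): S=20.2300. Δ = (V_up−V_dn)/(S_up−S_dn) = (15.2210−24.3245)/(26.2990−17.1955) = -1.0000. V = [p*·15.2210 + (1−p*)·24.3245]/1.12 = 16.8414. B = V − Δ·S = 37.0714.
(2,1): S=30.9400. Δ = (V_up−V_dn)/(S_up−S_dn) = (1.2980−15.2210)/(40.2220−26.2990) = -1.0000. V = [p*·1.2980 + (1−p*)·15.2210]/1.12 = 6.1314. B = V − Δ·S = 37.0714.
(2,2): S=47.3200. Δ = (V_up−V_dn)/(S_up−S_dn) = (19.9960−1.2980)/(61.5160−40.2220) = 0.8781. V = [p*·19.9960 + (1−p*)·1.2980]/1.12 = 11.1757. B = V − Δ·S = -30.3754.
(1,0): S=23.8000. Δ = (V_up−V_dn)/(S_up−S_dn) = (6.1314−16.8414)/(30.9400−20.2300) = -1.0000. V = [p*·6.1314 + (1−p*)·16.8414]/1.12 = 9.2995. B = V − Δ·S = 33.0995.
(1,1): S=36.4000. Δ = (V_up−V_dn)/(S_up−S_dn) = (11.1757−6.1314)/(47.3200−30.9400) = 0.3080. V = [p*·11.1757 + (1−p*)·6.1314]/1.12 = 8.1768. B = V − Δ·S = -3.0327.
(0,0): S=28.0000. Δ = (V_up−V_dn)/(S_up−S_dn) = (8.1768−9.2995)/(36.4000−23.8000) = -0.0891. V = [p*·8.1768 + (1−p*)·9.2995]/1.12 = 7.7017. B = V − Δ·S = 10.1966.
The time-0 hedge costs 7.7017, which is the no-arbitrage price.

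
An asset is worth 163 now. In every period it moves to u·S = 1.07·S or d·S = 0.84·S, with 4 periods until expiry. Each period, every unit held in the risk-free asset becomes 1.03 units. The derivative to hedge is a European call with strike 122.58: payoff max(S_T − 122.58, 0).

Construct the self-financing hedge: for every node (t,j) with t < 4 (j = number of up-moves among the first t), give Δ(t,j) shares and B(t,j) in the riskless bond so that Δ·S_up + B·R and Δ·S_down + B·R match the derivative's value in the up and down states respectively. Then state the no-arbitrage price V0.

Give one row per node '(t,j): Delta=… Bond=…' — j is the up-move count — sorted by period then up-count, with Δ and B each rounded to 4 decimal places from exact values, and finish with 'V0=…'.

(0,0): Delta=0.9620 Bond=-102.3872
(1,0): Delta=0.8147 Bond=-85.2899
(1,1): Delta=0.9863 Bond=-109.7049
(2,0): Delta=0.2758 Bond=-25.8736
(2,1): Delta=0.9038 Bond=-100.8960
(2,2): Delta=1.0000 Bond=-115.5434
(3,0): Delta=0.0000 Bond=0.0000
(3,1): Delta=0.3214 Bond=-32.2602
(3,2): Delta=1.0000 Bond=-119.0097
(3,3): Delta=1.0000 Bond=-119.0097
V0=54.4195

Since d<R<u, set p* = (R−d)/(u−d) = 0.8261; price each node as the discounted p*-expectation of its children.
Terminal values V(4,·): V(4,0)=0.0000, V(4,1)=0.0000, V(4,2)=9.0982, V(4,3)=45.1529, V(4,4)=91.0797
Node (3,0) S=96.6108: V=(p*·0.0000+(1−p*)·0.0000)/1.03=0.0000; Δ=(0.0000−0.0000)/(103.3735−81.1530)=0.0000; B=V−Δ·S=0.0000
Node (3,1) S=123.0637: V=(p*·9.0982+(1−p*)·0.0000)/1.03=7.2970; Δ=(9.0982−0.0000)/(131.6782−103.3735)=0.3214; B=V−Δ·S=-32.2602
Node (3,2) S=156.7597: V=(p*·45.1529+(1−p*)·9.0982)/1.03=37.7500; Δ=(45.1529−9.0982)/(167.7329−131.6782)=1.0000; B=V−Δ·S=-119.0097
Node (3,3) S=199.6820: V=(p*·91.0797+(1−p*)·45.1529)/1.03=80.6723; Δ=(91.0797−45.1529)/(213.6597−167.7329)=1.0000; B=V−Δ·S=-119.0097
Node (2,0) S=115.0128: V=(p*·7.2970+(1−p*)·0.0000)/1.03=5.8524; Δ=(7.2970−0.0000)/(123.0637−96.6108)=0.2758; B=V−Δ·S=-25.8736
Node (2,1) S=146.5044: V=(p*·37.7500+(1−p*)·7.2970)/1.03=31.5086; Δ=(37.7500−7.2970)/(156.7597−123.0637)=0.9038; B=V−Δ·S=-100.8960
Node (2,2) S=186.6187: V=(p*·80.6723+(1−p*)·37.7500)/1.03=71.0753; Δ=(80.6723−37.7500)/(199.6820−156.7597)=1.0000; B=V−Δ·S=-115.5434
Node (1,0) S=136.9200: V=(p*·31.5086+(1−p*)·5.8524)/1.03=26.2588; Δ=(31.5086−5.8524)/(146.5044−115.0128)=0.8147; B=V−Δ·S=-85.2899
Node (1,1) S=174.4100: V=(p*·71.0753+(1−p*)·31.5086)/1.03=62.3244; Δ=(71.0753−31.5086)/(186.6187−146.5044)=0.9863; B=V−Δ·S=-109.7049
Node (0,0) S=163.0000: V=(p*·62.3244+(1−p*)·26.2588)/1.03=54.4195; Δ=(62.3244−26.2588)/(174.4100−136.9200)=0.9620; B=V−Δ·S=-102.3872
Check: Δ(0,0)·S0 + B(0,0) = 54.4195 = V0.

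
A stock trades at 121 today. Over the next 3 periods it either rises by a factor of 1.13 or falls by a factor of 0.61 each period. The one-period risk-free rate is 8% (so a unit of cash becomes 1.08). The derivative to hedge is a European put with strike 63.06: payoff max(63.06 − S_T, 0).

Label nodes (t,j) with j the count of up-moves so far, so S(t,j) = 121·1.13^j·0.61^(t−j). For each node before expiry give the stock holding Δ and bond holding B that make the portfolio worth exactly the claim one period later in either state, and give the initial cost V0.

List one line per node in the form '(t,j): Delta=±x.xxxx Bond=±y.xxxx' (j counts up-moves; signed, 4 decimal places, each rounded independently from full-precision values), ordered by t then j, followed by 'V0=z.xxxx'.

Since d<R<u, set p* = (R−d)/(u−d) = 0.9038; price each node as the discounted p*-expectation of its children.
Payoff layer (t=3): V(3,0)=35.5953, V(3,1)=12.1828, V(3,2)=0.0000, V(3,3)=0.0000
  t=2,j=0: stock 45.0241 → up 50.8772 (V=12.1828), down 27.4647 (V=35.5953). Price 13.3648; hedge Δ=-1.0000, bond B=58.3889.
  t=2,j=1: stock 83.4053 → up 94.2480 (V=0.0000), down 50.8772 (V=12.1828). Price 1.0846; hedge Δ=-0.2809, bond B=24.5130.
  t=2,j=2: stock 154.5049 → up 174.5905 (V=0.0000), down 94.2480 (V=0.0000). Price 0.0000; hedge Δ=0.0000, bond B=0.0000.
  t=1,j=0: stock 73.8100 → up 83.4053 (V=1.0846), down 45.0241 (V=13.3648). Price 2.0976; hedge Δ=-0.3200, bond B=25.7133.
  t=1,j=1: stock 136.7300 → up 154.5049 (V=0.0000), down 83.4053 (V=1.0846). Price 0.0966; hedge Δ=-0.0153, bond B=2.1824.
  t=0,j=0: stock 121.0000 → up 136.7300 (V=0.0966), down 73.8100 (V=2.0976). Price 0.2676; hedge Δ=-0.0318, bond B=4.1158.
Each (Δ,B) replicates both successor values, so the strategy is self-financing and V0 is arbitrage-free.

(0,0): Delta=-0.0318 Bond=4.1158
(1,0): Delta=-0.3200 Bond=25.7133
(1,1): Delta=-0.0153 Bond=2.1824
(2,0): Delta=-1.0000 Bond=58.3889
(2,1): Delta=-0.2809 Bond=24.5130
(2,2): Delta=0.0000 Bond=0.0000
V0=0.2676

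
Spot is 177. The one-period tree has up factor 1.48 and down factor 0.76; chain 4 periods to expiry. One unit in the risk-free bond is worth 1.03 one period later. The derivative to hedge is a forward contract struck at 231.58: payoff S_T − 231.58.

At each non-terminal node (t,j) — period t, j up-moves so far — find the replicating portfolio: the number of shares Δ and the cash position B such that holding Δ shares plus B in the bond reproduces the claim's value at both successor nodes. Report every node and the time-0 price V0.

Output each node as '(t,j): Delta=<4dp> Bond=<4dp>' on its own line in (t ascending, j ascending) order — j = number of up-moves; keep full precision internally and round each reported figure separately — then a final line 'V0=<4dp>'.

No-arbitrage ⇒ martingale measure with p* = (R−d)/(u−d) = 0.3750.
Terminal payoffs: V(4,0)=-172.5289, V(4,1)=-116.5858, V(4,2)=-7.6440, V(4,3)=204.5059, V(4,4)=617.6398
  t=3,j=0: stock 77.6988 → up 114.9942 (V=-116.5858), down 59.0511 (V=-172.5289). Price -147.1362; hedge Δ=1.0000, bond B=-224.8350.
  t=3,j=1: stock 151.3081 → up 223.9360 (V=-7.6440), down 114.9942 (V=-116.5858). Price -73.5269; hedge Δ=1.0000, bond B=-224.8350.
  t=3,j=2: stock 294.6526 → up 436.0859 (V=204.5059), down 223.9360 (V=-7.6440). Price 69.8177; hedge Δ=1.0000, bond B=-224.8350.
  t=3,j=3: stock 573.7972 → up 849.2198 (V=617.6398), down 436.0859 (V=204.5059). Price 348.9622; hedge Δ=1.0000, bond B=-224.8350.
  t=2,j=0: stock 102.2352 → up 151.3081 (V=-73.5269), down 77.6988 (V=-147.1362). Price -116.0512; hedge Δ=1.0000, bond B=-218.2864.
  t=2,j=1: stock 199.0896 → up 294.6526 (V=69.8177), down 151.3081 (V=-73.5269). Price -19.1968; hedge Δ=1.0000, bond B=-218.2864.
  t=2,j=2: stock 387.7008 → up 573.7972 (V=348.9622), down 294.6526 (V=69.8177). Price 169.4144; hedge Δ=1.0000, bond B=-218.2864.
  t=1,j=0: stock 134.5200 → up 199.0896 (V=-19.1968), down 102.2352 (V=-116.0512). Price -77.4085; hedge Δ=1.0000, bond B=-211.9285.
  t=1,j=1: stock 261.9600 → up 387.7008 (V=169.4144), down 199.0896 (V=-19.1968). Price 50.0315; hedge Δ=1.0000, bond B=-211.9285.
  t=0,j=0: stock 177.0000 → up 261.9600 (V=50.0315), down 134.5200 (V=-77.4085). Price -28.7558; hedge Δ=1.0000, bond B=-205.7558.
Root portfolio cost Δ·177+B reproduces V0=-28.7558.

(0,0): Delta=1.0000 Bond=-205.7558
(1,0): Delta=1.0000 Bond=-211.9285
(1,1): Delta=1.0000 Bond=-211.9285
(2,0): Delta=1.0000 Bond=-218.2864
(2,1): Delta=1.0000 Bond=-218.2864
(2,2): Delta=1.0000 Bond=-218.2864
(3,0): Delta=1.0000 Bond=-224.8350
(3,1): Delta=1.0000 Bond=-224.8350
(3,2): Delta=1.0000 Bond=-224.8350
(3,3): Delta=1.0000 Bond=-224.8350
V0=-28.7558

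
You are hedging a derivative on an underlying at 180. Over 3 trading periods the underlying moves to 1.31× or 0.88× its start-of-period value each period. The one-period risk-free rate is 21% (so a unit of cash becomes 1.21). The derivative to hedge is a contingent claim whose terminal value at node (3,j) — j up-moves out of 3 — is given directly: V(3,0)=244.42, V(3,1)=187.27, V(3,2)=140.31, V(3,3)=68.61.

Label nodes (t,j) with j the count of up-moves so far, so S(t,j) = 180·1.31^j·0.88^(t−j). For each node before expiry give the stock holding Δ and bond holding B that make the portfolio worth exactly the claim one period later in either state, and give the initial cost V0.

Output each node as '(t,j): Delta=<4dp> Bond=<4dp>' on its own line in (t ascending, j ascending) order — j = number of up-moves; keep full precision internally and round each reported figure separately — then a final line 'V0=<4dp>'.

(0,0): Delta=-0.5478 Bond=163.5590
(1,0): Delta=-0.5985 Bond=205.9386
(1,1): Delta=-0.5375 Bond=195.4725
(2,0): Delta=-0.9535 Bond=298.6596
(2,1): Delta=-0.5263 Bond=234.1935
(2,2): Delta=-0.5398 Bond=237.2272
V0=64.9475

Under the risk-neutral measure, an up-move has probability p* = (R−d)/(u−d) = 0.7674 and values discount at R = 1.21.
Payoff layer (t=3): V(3,0)=244.4200, V(3,1)=187.2700, V(3,2)=140.3100, V(3,3)=68.6100
(2,0): S=139.3920. Δ = (V_up−V_dn)/(S_up−S_dn) = (187.2700−244.4200)/(182.6035−122.6650) = -0.9535. V = [p*·187.2700 + (1−p*)·244.4200]/1.21 = 165.7526. B = V − Δ·S = 298.6596.
(2,1): S=207.5040. Δ = (V_up−V_dn)/(S_up−S_dn) = (140.3100−187.2700)/(271.8302−182.6035) = -0.5263. V = [p*·140.3100 + (1−p*)·187.2700]/1.21 = 124.9842. B = V − Δ·S = 234.1935.
(2,2): S=308.8980. Δ = (V_up−V_dn)/(S_up−S_dn) = (68.6100−140.3100)/(404.6564−271.8302) = -0.5398. V = [p*·68.6100 + (1−p*)·140.3100]/1.21 = 70.4830. B = V − Δ·S = 237.2272.
(1,0): S=158.4000. Δ = (V_up−V_dn)/(S_up−S_dn) = (124.9842−165.7526)/(207.5040−139.3920) = -0.5985. V = [p*·124.9842 + (1−p*)·165.7526]/1.21 = 111.1283. B = V − Δ·S = 205.9386.
(1,1): S=235.8000. Δ = (V_up−V_dn)/(S_up−S_dn) = (70.4830−124.9842)/(308.8980−207.5040) = -0.5375. V = [p*·70.4830 + (1−p*)·124.9842]/1.21 = 68.7254. B = V − Δ·S = 195.4725.
(0,0): S=180.0000. Δ = (V_up−V_dn)/(S_up−S_dn) = (68.7254−111.1283)/(235.8000−158.4000) = -0.5478. V = [p*·68.7254 + (1−p*)·111.1283]/1.21 = 64.9475. B = V − Δ·S = 163.5590.
Each (Δ,B) replicates both successor values, so the strategy is self-financing and V0 is arbitrage-free.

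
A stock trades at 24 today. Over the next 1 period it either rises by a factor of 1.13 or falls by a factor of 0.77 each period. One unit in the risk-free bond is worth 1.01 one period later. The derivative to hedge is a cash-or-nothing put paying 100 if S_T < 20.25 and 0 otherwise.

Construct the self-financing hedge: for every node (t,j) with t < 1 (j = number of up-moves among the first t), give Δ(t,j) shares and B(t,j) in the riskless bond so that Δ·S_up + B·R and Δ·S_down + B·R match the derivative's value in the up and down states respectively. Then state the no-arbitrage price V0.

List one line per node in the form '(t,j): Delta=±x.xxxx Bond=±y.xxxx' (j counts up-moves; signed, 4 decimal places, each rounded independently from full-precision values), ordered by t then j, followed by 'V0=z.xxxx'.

(0,0): Delta=-11.5741 Bond=310.7811
V0=33.0033

The replicating-portfolio and risk-neutral prices coincide; use p* = (1.01−0.77)/(1.13−0.77) = 0.6667 for the latter.
Terminal payoffs: V(1,0)=100.0000, V(1,1)=0.0000
  t=0,j=0: stock 24.0000 → up 27.1200 (V=0.0000), down 18.4800 (V=100.0000). Price 33.0033; hedge Δ=-11.5741, bond B=310.7811.
Self-financing check: at every node Δ·S+B equals the discounted successor values.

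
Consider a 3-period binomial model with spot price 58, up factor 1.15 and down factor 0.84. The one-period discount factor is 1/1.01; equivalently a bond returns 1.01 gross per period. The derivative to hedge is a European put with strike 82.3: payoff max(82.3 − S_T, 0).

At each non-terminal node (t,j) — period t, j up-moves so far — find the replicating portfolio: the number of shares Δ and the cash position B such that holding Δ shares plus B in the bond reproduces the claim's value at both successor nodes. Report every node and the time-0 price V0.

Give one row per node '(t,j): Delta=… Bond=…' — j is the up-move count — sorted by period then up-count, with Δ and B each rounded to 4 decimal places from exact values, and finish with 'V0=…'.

Under the risk-neutral measure, an up-move has probability p* = (R−d)/(u−d) = 0.5484 and values discount at R = 1.01.
At expiry t=3: V(3,0)=47.9232, V(3,1)=35.2365, V(3,2)=17.8678, V(3,3)=0.0000
Node (2,0) S=40.9248: V=(p*·35.2365+(1−p*)·47.9232)/1.01=40.5603; Δ=(35.2365−47.9232)/(47.0635−34.3768)=-1.0000; B=V−Δ·S=81.4851
Node (2,1) S=56.0280: V=(p*·17.8678+(1−p*)·35.2365)/1.01=25.4571; Δ=(17.8678−35.2365)/(64.4322−47.0635)=-1.0000; B=V−Δ·S=81.4851
Node (2,2) S=76.7050: V=(p*·0.0000+(1−p*)·17.8678)/1.01=7.9894; Δ=(0.0000−17.8678)/(88.2107−64.4322)=-0.7514; B=V−Δ·S=65.6275
Node (1,0) S=48.7200: V=(p*·25.4571+(1−p*)·40.5603)/1.01=31.9584; Δ=(25.4571−40.5603)/(56.0280−40.9248)=-1.0000; B=V−Δ·S=80.6784
Node (1,1) S=66.7000: V=(p*·7.9894+(1−p*)·25.4571)/1.01=15.7209; Δ=(7.9894−25.4571)/(76.7050−56.0280)=-0.8448; B=V−Δ·S=72.0683
Node (0,0) S=58.0000: V=(p*·15.7209+(1−p*)·31.9584)/1.01=22.8257; Δ=(15.7209−31.9584)/(66.7000−48.7200)=-0.9031; B=V−Δ·S=75.2047
Check: Δ(0,0)·S0 + B(0,0) = 22.8257 = V0.

(0,0): Delta=-0.9031 Bond=75.2047
(1,0): Delta=-1.0000 Bond=80.6784
(1,1): Delta=-0.8448 Bond=72.0683
(2,0): Delta=-1.0000 Bond=81.4851
(2,1): Delta=-1.0000 Bond=81.4851
(2,2): Delta=-0.7514 Bond=65.6275
V0=22.8257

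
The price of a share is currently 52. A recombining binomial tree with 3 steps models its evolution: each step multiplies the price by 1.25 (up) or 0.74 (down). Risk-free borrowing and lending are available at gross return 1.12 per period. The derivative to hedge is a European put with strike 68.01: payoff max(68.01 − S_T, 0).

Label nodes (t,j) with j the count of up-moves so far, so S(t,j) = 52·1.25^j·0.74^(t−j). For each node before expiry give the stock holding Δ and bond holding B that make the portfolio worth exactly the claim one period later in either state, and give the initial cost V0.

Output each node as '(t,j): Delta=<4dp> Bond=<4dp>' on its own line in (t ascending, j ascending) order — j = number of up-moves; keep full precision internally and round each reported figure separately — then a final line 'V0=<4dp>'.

The replicating-portfolio and risk-neutral prices coincide; use p* = (1.12−0.74)/(1.25−0.74) = 0.7451 for the latter.
Terminal payoffs: V(3,0)=46.9384, V(3,1)=32.4160, V(3,2)=7.8850, V(3,3)=0.0000
  t=2,j=0: stock 28.4752 → up 35.5940 (V=32.4160), down 21.0716 (V=46.9384). Price 32.2480; hedge Δ=-1.0000, bond B=60.7232.
  t=2,j=1: stock 48.1000 → up 60.1250 (V=7.8850), down 35.5940 (V=32.4160). Price 12.6232; hedge Δ=-1.0000, bond B=60.7232.
  t=2,j=2: stock 81.2500 → up 101.5625 (V=0.0000), down 60.1250 (V=7.8850). Price 1.7946; hedge Δ=-0.1903, bond B=17.2553.
  t=1,j=0: stock 38.4800 → up 48.1000 (V=12.6232), down 28.4752 (V=32.2480). Price 15.7372; hedge Δ=-1.0000, bond B=54.2172.
  t=1,j=1: stock 65.0000 → up 81.2500 (V=1.7946), down 48.1000 (V=12.6232). Price 4.0668; hedge Δ=-0.3267, bond B=25.2995.
  t=0,j=0: stock 52.0000 → up 65.0000 (V=4.0668), down 38.4800 (V=15.7372). Price 6.2871; hedge Δ=-0.4401, bond B=29.1702.
Root portfolio cost Δ·52+B reproduces V0=6.2871.

(0,0): Delta=-0.4401 Bond=29.1702
(1,0): Delta=-1.0000 Bond=54.2172
(1,1): Delta=-0.3267 Bond=25.2995
(2,0): Delta=-1.0000 Bond=60.7232
(2,1): Delta=-1.0000 Bond=60.7232
(2,2): Delta=-0.1903 Bond=17.2553
V0=6.2871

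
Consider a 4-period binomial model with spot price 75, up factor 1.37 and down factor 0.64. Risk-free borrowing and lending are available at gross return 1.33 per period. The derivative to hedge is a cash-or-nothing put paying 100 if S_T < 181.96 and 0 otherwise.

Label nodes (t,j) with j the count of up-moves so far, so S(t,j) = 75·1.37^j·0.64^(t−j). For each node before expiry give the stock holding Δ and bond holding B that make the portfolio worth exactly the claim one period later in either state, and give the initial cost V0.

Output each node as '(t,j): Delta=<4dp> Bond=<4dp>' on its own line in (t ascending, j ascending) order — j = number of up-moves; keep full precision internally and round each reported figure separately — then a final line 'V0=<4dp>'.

Under the risk-neutral measure, an up-move has probability p* = (R−d)/(u−d) = 0.9452 and values discount at R = 1.33.
At expiry t=4: V(4,0)=100.0000, V(4,1)=100.0000, V(4,2)=100.0000, V(4,3)=100.0000, V(4,4)=0.0000
  t=3,j=0: stock 19.6608 → up 26.9353 (V=100.0000), down 12.5829 (V=100.0000). Price 75.1880; hedge Δ=0.0000, bond B=75.1880.
  t=3,j=1: stock 42.0864 → up 57.6584 (V=100.0000), down 26.9353 (V=100.0000). Price 75.1880; hedge Δ=0.0000, bond B=75.1880.
  t=3,j=2: stock 90.0912 → up 123.4249 (V=100.0000), down 57.6584 (V=100.0000). Price 75.1880; hedge Δ=0.0000, bond B=75.1880.
  t=3,j=3: stock 192.8515 → up 264.2065 (V=0.0000), down 123.4249 (V=100.0000). Price 4.1199; hedge Δ=-0.7103, bond B=141.1062.
  t=2,j=0: stock 30.7200 → up 42.0864 (V=75.1880), down 19.6608 (V=75.1880). Price 56.5323; hedge Δ=0.0000, bond B=56.5323.
  t=2,j=1: stock 65.7600 → up 90.0912 (V=75.1880), down 42.0864 (V=75.1880). Price 56.5323; hedge Δ=0.0000, bond B=56.5323.
  t=2,j=2: stock 140.7675 → up 192.8515 (V=4.1199), down 90.0912 (V=75.1880). Price 6.0256; hedge Δ=-0.6916, bond B=103.3791.
  t=1,j=0: stock 48.0000 → up 65.7600 (V=56.5323), down 30.7200 (V=56.5323). Price 42.5055; hedge Δ=0.0000, bond B=42.5055.
  t=1,j=1: stock 102.7500 → up 140.7675 (V=6.0256), down 65.7600 (V=56.5323). Price 6.6113; hedge Δ=-0.6734, bond B=75.7986.
  t=0,j=0: stock 75.0000 → up 102.7500 (V=6.6113), down 48.0000 (V=42.5055). Price 6.4497; hedge Δ=-0.6556, bond B=55.6198.
Self-financing check: at every node Δ·S+B equals the discounted successor values.

(0,0): Delta=-0.6556 Bond=55.6198
(1,0): Delta=0.0000 Bond=42.5055
(1,1): Delta=-0.6734 Bond=75.7986
(2,0): Delta=0.0000 Bond=56.5323
(2,1): Delta=0.0000 Bond=56.5323
(2,2): Delta=-0.6916 Bond=103.3791
(3,0): Delta=0.0000 Bond=75.1880
(3,1): Delta=0.0000 Bond=75.1880
(3,2): Delta=0.0000 Bond=75.1880
(3,3): Delta=-0.7103 Bond=141.1062
V0=6.4497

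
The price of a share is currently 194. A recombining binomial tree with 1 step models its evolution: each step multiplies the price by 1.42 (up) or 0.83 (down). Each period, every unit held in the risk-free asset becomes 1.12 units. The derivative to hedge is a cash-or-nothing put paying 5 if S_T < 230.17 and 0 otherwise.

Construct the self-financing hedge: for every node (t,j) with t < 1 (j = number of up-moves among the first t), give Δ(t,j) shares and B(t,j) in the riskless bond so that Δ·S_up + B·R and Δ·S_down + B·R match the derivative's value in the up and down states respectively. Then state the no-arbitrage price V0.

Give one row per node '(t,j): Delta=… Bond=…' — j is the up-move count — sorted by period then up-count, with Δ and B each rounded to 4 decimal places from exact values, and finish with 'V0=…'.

(0,0): Delta=-0.0437 Bond=10.7446
V0=2.2700

Since d<R<u, set p* = (R−d)/(u−d) = 0.4915; price each node as the discounted p*-expectation of its children.
Terminal payoffs: V(1,0)=5.0000, V(1,1)=0.0000
Node (0,0) S=194.0000: V=(p*·0.0000+(1−p*)·5.0000)/1.12=2.2700; Δ=(0.0000−5.0000)/(275.4800−161.0200)=-0.0437; B=V−Δ·S=10.7446
Self-financing check: at every node Δ·S+B equals the discounted successor values.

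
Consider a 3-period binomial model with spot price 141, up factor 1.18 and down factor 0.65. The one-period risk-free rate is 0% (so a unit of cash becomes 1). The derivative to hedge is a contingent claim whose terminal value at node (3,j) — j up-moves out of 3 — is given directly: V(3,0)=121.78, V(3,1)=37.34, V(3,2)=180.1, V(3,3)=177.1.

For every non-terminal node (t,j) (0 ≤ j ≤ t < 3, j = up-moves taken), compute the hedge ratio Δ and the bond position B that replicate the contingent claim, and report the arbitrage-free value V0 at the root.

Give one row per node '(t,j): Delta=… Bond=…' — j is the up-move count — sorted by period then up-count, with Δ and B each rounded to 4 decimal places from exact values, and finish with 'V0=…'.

Since d<R<u, set p* = (R−d)/(u−d) = 0.6604; price each node as the discounted p*-expectation of its children.
At expiry t=3: V(3,0)=121.7800, V(3,1)=37.3400, V(3,2)=180.1000, V(3,3)=177.1000
(2,0): S=59.5725. Δ = (V_up−V_dn)/(S_up−S_dn) = (37.3400−121.7800)/(70.2956−38.7221) = -2.6744. V = [p*·37.3400 + (1−p*)·121.7800]/1 = 66.0177. B = V − Δ·S = 225.3385.
(2,1): S=108.1470. Δ = (V_up−V_dn)/(S_up−S_dn) = (180.1000−37.3400)/(127.6135−70.2956) = 2.4907. V = [p*·180.1000 + (1−p*)·37.3400]/1 = 131.6155. B = V − Δ·S = -137.7430.
(2,2): S=196.3284. Δ = (V_up−V_dn)/(S_up−S_dn) = (177.1000−180.1000)/(231.6675−127.6135) = -0.0288. V = [p*·177.1000 + (1−p*)·180.1000]/1 = 178.1189. B = V − Δ·S = 183.7792.
(1,0): S=91.6500. Δ = (V_up−V_dn)/(S_up−S_dn) = (131.6155−66.0177)/(108.1470−59.5725) = 1.3505. V = [p*·131.6155 + (1−p*)·66.0177]/1 = 109.3370. B = V − Δ·S = -14.4323.
(1,1): S=166.3800. Δ = (V_up−V_dn)/(S_up−S_dn) = (178.1189−131.6155)/(196.3284−108.1470) = 0.5274. V = [p*·178.1189 + (1−p*)·131.6155]/1 = 162.3253. B = V − Δ·S = 74.5830.
(0,0): S=141.0000. Δ = (V_up−V_dn)/(S_up−S_dn) = (162.3253−109.3370)/(166.3800−91.6500) = 0.7091. V = [p*·162.3253 + (1−p*)·109.3370]/1 = 144.3292. B = V − Δ·S = 44.3514.
The time-0 hedge costs 144.3292, which is the no-arbitrage price.

(0,0): Delta=0.7091 Bond=44.3514
(1,0): Delta=1.3505 Bond=-14.4323
(1,1): Delta=0.5274 Bond=74.5830
(2,0): Delta=-2.6744 Bond=225.3385
(2,1): Delta=2.4907 Bond=-137.7430
(2,2): Delta=-0.0288 Bond=183.7792
V0=144.3292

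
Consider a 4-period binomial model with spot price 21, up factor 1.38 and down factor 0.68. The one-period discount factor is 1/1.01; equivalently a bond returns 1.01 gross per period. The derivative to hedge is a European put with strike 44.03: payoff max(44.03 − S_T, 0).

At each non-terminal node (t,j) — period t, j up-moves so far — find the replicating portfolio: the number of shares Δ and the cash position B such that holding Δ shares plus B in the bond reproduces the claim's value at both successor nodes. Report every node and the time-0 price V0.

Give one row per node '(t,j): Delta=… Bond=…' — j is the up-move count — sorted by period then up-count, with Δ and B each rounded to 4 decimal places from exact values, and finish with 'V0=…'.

Risk-neutral probability p* = (R−d)/(u−d) = (1.01−0.68)/(1.38−0.68) = 0.4714.
Terminal payoffs: V(4,0)=39.5399, V(4,1)=34.9178, V(4,2)=25.5375, V(4,3)=6.5011, V(4,4)=0.0000
  t=3,j=0: stock 6.6031 → up 9.1122 (V=34.9178), down 4.4901 (V=39.5399). Price 36.9910; hedge Δ=-1.0000, bond B=43.5941.
  t=3,j=1: stock 13.4004 → up 18.4925 (V=25.5375), down 9.1122 (V=34.9178). Price 30.1937; hedge Δ=-1.0000, bond B=43.5941.
  t=3,j=2: stock 27.1948 → up 37.5289 (V=6.5011), down 18.4925 (V=25.5375). Price 16.3992; hedge Δ=-1.0000, bond B=43.5941.
  t=3,j=3: stock 55.1895 → up 76.1615 (V=0.0000), down 37.5289 (V=6.5011). Price 3.4023; hedge Δ=-0.1683, bond B=12.6896.
  t=2,j=0: stock 9.7104 → up 13.4004 (V=30.1937), down 6.6031 (V=36.9910). Price 33.4520; hedge Δ=-1.0000, bond B=43.1624.
  t=2,j=1: stock 19.7064 → up 27.1948 (V=16.3992), down 13.4004 (V=30.1937). Price 23.4560; hedge Δ=-1.0000, bond B=43.1624.
  t=2,j=2: stock 39.9924 → up 55.1895 (V=3.4023), down 27.1948 (V=16.3992). Price 10.1704; hedge Δ=-0.4643, bond B=28.7374.
  t=1,j=0: stock 14.2800 → up 19.7064 (V=23.4560), down 9.7104 (V=33.4520). Price 28.4551; hedge Δ=-1.0000, bond B=42.7351.
  t=1,j=1: stock 28.9800 → up 39.9924 (V=10.1704), down 19.7064 (V=23.4560). Price 17.0226; hedge Δ=-0.6549, bond B=36.0021.
  t=0,j=0: stock 21.0000 → up 28.9800 (V=17.0226), down 14.2800 (V=28.4551). Price 22.8371; hedge Δ=-0.7777, bond B=39.1693.
Each (Δ,B) replicates both successor values, so the strategy is self-financing and V0 is arbitrage-free.

(0,0): Delta=-0.7777 Bond=39.1693
(1,0): Delta=-1.0000 Bond=42.7351
(1,1): Delta=-0.6549 Bond=36.0021
(2,0): Delta=-1.0000 Bond=43.1624
(2,1): Delta=-1.0000 Bond=43.1624
(2,2): Delta=-0.4643 Bond=28.7374
(3,0): Delta=-1.0000 Bond=43.5941
(3,1): Delta=-1.0000 Bond=43.5941
(3,2): Delta=-1.0000 Bond=43.5941
(3,3): Delta=-0.1683 Bond=12.6896
V0=22.8371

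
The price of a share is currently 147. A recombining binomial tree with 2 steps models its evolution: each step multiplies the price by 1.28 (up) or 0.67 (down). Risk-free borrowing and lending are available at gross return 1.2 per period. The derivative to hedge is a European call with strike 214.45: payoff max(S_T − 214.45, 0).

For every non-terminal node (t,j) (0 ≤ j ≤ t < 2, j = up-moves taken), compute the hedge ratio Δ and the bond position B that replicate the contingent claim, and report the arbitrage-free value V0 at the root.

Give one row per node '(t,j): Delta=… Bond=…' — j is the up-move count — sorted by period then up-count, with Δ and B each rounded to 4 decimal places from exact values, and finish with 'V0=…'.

The replicating-portfolio and risk-neutral prices coincide; use p* = (1.2−0.67)/(1.28−0.67) = 0.8689 for the latter.
Terminal payoffs: V(2,0)=0.0000, V(2,1)=0.0000, V(2,2)=26.3948
(1,0): S=98.4900. Δ = (V_up−V_dn)/(S_up−S_dn) = (0.0000−0.0000)/(126.0672−65.9883) = 0.0000. V = [p*·0.0000 + (1−p*)·0.0000]/1.2 = 0.0000. B = V − Δ·S = 0.0000.
(1,1): S=188.1600. Δ = (V_up−V_dn)/(S_up−S_dn) = (26.3948−0.0000)/(240.8448−126.0672) = 0.2300. V = [p*·26.3948 + (1−p*)·0.0000]/1.2 = 19.1110. B = V − Δ·S = -24.1592.
(0,0): S=147.0000. Δ = (V_up−V_dn)/(S_up−S_dn) = (19.1110−0.0000)/(188.1600−98.4900) = 0.2131. V = [p*·19.1110 + (1−p*)·0.0000]/1.2 = 13.8372. B = V − Δ·S = -17.4923.
Check: Δ(0,0)·S0 + B(0,0) = 13.8372 = V0.

(0,0): Delta=0.2131 Bond=-17.4923
(1,0): Delta=0.0000 Bond=0.0000
(1,1): Delta=0.2300 Bond=-24.1592
V0=13.8372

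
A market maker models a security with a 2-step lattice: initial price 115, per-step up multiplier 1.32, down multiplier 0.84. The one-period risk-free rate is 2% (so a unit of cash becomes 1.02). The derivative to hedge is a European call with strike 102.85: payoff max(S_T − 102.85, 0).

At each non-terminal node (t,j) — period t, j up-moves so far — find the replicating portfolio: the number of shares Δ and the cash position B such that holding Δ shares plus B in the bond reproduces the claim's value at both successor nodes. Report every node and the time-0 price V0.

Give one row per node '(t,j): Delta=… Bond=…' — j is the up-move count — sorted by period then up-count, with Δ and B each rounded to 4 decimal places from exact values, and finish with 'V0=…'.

No-arbitrage ⇒ martingale measure with p* = (R−d)/(u−d) = 0.3750.
Payoff layer (t=2): V(2,0)=0.0000, V(2,1)=24.6620, V(2,2)=97.5260
(1,0): S=96.6000. Δ = (V_up−V_dn)/(S_up−S_dn) = (24.6620−0.0000)/(127.5120−81.1440) = 0.5319. V = [p*·24.6620 + (1−p*)·0.0000]/1.02 = 9.0669. B = V − Δ·S = -42.3123.
(1,1): S=151.8000. Δ = (V_up−V_dn)/(S_up−S_dn) = (97.5260−24.6620)/(200.3760−127.5120) = 1.0000. V = [p*·97.5260 + (1−p*)·24.6620]/1.02 = 50.9667. B = V − Δ·S = -100.8333.
(0,0): S=115.0000. Δ = (V_up−V_dn)/(S_up−S_dn) = (50.9667−9.0669)/(151.8000−96.6000) = 0.7591. V = [p*·50.9667 + (1−p*)·9.0669]/1.02 = 24.2935. B = V − Δ·S = -62.9977.
Self-financing check: at every node Δ·S+B equals the discounted successor values.

(0,0): Delta=0.7591 Bond=-62.9977
(1,0): Delta=0.5319 Bond=-42.3123
(1,1): Delta=1.0000 Bond=-100.8333
V0=24.2935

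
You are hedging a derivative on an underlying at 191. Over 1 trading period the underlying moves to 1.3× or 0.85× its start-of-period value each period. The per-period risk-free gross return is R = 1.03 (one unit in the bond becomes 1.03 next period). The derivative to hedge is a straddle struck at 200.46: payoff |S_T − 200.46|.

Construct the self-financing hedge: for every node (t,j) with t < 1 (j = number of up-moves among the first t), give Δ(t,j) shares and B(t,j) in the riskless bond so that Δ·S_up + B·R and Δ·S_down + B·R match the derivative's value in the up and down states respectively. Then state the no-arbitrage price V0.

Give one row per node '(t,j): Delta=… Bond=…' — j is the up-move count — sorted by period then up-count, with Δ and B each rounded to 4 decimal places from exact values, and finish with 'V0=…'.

Since d<R<u, set p* = (R−d)/(u−d) = 0.4000; price each node as the discounted p*-expectation of its children.
Terminal values V(1,·): V(1,0)=38.1100, V(1,1)=47.8400
(0,0): S=191.0000. Δ = (V_up−V_dn)/(S_up−S_dn) = (47.8400−38.1100)/(248.3000−162.3500) = 0.1132. V = [p*·47.8400 + (1−p*)·38.1100]/1.03 = 40.7786. B = V − Δ·S = 19.1564.
Each (Δ,B) replicates both successor values, so the strategy is self-financing and V0 is arbitrage-free.

(0,0): Delta=0.1132 Bond=19.1564
V0=40.7786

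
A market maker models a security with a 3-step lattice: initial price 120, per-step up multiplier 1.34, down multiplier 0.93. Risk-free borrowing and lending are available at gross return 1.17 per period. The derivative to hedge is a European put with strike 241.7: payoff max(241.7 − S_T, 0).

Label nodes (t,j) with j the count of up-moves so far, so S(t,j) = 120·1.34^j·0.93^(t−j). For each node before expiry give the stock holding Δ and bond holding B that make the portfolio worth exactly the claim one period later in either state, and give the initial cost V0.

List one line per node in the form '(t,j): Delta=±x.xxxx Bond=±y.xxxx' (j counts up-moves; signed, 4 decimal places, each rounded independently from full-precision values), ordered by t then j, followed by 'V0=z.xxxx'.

Risk-neutral probability p* = (R−d)/(u−d) = (1.17−0.93)/(1.34−0.93) = 0.5854.
At expiry t=3: V(3,0)=145.1772, V(3,1)=102.6241, V(3,2)=41.3110, V(3,3)=0.0000
Node (2,0) S=103.7880: V=(p*·102.6241+(1−p*)·145.1772)/1.17=102.7932; Δ=(102.6241−145.1772)/(139.0759−96.5228)=-1.0000; B=V−Δ·S=206.5812
Node (2,1) S=149.5440: V=(p*·41.3110+(1−p*)·102.6241)/1.17=57.0372; Δ=(41.3110−102.6241)/(200.3890−139.0759)=-1.0000; B=V−Δ·S=206.5812
Node (2,2) S=215.4720: V=(p*·0.0000+(1−p*)·41.3110)/1.17=14.6401; Δ=(0.0000−41.3110)/(288.7325−200.3890)=-0.4676; B=V−Δ·S=115.3988
Node (1,0) S=111.6000: V=(p*·57.0372+(1−p*)·102.7932)/1.17=64.9651; Δ=(57.0372−102.7932)/(149.5440−103.7880)=-1.0000; B=V−Δ·S=176.5651
Node (1,1) S=160.8000: V=(p*·14.6401+(1−p*)·57.0372)/1.17=27.5380; Δ=(14.6401−57.0372)/(215.4720−149.5440)=-0.6431; B=V−Δ·S=130.9454
Node (0,0) S=120.0000: V=(p*·27.5380+(1−p*)·64.9651)/1.17=36.8005; Δ=(27.5380−64.9651)/(160.8000−111.6000)=-0.7607; B=V−Δ·S=128.0862
Check: Δ(0,0)·S0 + B(0,0) = 36.8005 = V0.

(0,0): Delta=-0.7607 Bond=128.0862
(1,0): Delta=-1.0000 Bond=176.5651
(1,1): Delta=-0.6431 Bond=130.9454
(2,0): Delta=-1.0000 Bond=206.5812
(2,1): Delta=-1.0000 Bond=206.5812
(2,2): Delta=-0.4676 Bond=115.3988
V0=36.8005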